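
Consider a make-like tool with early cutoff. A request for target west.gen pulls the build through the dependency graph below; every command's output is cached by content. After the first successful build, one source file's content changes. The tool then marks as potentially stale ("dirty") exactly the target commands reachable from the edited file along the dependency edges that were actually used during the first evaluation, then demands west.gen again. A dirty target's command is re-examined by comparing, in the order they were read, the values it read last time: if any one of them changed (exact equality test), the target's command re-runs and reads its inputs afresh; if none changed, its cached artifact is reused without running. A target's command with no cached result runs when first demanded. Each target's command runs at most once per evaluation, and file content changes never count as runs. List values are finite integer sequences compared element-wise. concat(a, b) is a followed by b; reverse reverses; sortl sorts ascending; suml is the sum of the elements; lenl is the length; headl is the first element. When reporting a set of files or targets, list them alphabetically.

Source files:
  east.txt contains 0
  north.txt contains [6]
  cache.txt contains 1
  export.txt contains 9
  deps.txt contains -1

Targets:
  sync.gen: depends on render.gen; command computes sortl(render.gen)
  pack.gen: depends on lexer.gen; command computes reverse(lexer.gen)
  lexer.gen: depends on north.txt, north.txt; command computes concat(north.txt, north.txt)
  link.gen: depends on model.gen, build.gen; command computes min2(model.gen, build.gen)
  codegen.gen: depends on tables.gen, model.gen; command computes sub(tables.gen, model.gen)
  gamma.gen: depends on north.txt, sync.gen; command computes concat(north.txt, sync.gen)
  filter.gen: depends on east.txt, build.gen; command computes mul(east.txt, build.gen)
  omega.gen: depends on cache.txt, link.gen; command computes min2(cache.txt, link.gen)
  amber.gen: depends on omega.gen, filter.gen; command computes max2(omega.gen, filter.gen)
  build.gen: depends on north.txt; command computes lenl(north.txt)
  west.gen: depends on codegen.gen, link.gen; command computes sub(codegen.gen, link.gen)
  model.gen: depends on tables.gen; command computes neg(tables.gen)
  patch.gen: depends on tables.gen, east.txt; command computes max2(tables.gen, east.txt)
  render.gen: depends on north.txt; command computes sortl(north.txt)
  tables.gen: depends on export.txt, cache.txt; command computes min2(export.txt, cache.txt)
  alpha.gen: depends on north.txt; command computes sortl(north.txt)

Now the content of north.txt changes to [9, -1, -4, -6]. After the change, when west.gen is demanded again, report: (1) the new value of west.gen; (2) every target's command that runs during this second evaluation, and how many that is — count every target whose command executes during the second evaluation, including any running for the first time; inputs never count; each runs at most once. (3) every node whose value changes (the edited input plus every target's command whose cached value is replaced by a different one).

First demand of the output computes:
  build.gen = lenl([6]) = 1
  tables.gen = min2(9, 1) = 1
  model.gen = neg(1) = -1
  codegen.gen = sub(1, -1) = 2
  link.gen = min2(-1, 1) = -1
  west.gen = sub(2, -1) = 3

After the edit, cleaning proceeds:
  build.gen: a read changed (north.txt [6]->[9, -1, -4, -6]) — executes, giving 4.
  link.gen: a read changed (build.gen 1->4) — executes, giving -1 — identical to its old value.
  west.gen: dirty, but its reads are unchanged (codegen.gen unchanged, link.gen unchanged); cached 3 stands.

Note the absorption at link.gen: it re-runs yet its value is the same, leaving the output's value untouched.

Demanding west.gen again yields 3.
2 target commands run: build.gen, link.gen.
The nodes whose values change: build.gen, north.txt.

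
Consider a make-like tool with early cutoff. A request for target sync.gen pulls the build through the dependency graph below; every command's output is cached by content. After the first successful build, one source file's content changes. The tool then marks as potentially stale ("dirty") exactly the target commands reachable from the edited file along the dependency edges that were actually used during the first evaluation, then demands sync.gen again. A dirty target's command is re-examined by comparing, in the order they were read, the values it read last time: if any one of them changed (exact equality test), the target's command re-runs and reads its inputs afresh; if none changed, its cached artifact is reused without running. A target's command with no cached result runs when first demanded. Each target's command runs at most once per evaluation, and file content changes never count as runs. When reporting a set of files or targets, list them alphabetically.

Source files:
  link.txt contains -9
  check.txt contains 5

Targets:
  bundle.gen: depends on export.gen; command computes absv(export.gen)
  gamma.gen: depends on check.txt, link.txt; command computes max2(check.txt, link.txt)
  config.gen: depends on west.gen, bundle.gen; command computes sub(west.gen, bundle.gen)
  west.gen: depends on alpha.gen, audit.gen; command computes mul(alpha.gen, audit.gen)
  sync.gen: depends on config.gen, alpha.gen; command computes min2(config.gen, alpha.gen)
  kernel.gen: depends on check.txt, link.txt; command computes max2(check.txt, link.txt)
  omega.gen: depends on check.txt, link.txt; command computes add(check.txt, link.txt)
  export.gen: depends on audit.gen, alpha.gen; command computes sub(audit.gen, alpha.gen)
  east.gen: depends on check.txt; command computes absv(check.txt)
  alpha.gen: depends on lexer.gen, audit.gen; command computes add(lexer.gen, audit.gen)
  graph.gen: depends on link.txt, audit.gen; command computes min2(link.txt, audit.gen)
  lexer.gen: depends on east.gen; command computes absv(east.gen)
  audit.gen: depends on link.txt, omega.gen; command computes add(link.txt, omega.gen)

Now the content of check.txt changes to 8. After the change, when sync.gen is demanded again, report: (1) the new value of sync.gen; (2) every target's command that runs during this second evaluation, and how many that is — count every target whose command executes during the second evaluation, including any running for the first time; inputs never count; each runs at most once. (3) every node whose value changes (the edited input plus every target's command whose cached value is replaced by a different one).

Demanding sync.gen again yields -2.
10 target commands run: alpha.gen, audit.gen, bundle.gen, config.gen, east.gen, export.gen, lexer.gen, omega.gen, sync.gen, west.gen.
The nodes whose values change: alpha.gen, audit.gen, bundle.gen, check.txt, config.gen, east.gen, export.gen, lexer.gen, omega.gen, sync.gen, west.gen.

First demand of the output computes:
  east.gen = absv(5) = 5
  lexer.gen = absv(5) = 5
  omega.gen = add(5, -9) = -4
  audit.gen = add(-9, -4) = -13
  alpha.gen = add(5, -13) = -8
  export.gen = sub(-13, -8) = -5
  bundle.gen = absv(-5) = 5
  west.gen = mul(-8, -13) = 104
  config.gen = sub(104, 5) = 99
  sync.gen = min2(99, -8) = -8

After the edit, cleaning proceeds:
  east.gen: a read changed (check.txt 5->8) — executes, giving 8.
  lexer.gen: a read changed (east.gen 5->8) — executes, giving 8.
  omega.gen: a read changed (check.txt 5->8) — executes, giving -1.
  audit.gen: a read changed (omega.gen -4->-1) — executes, giving -10.
  alpha.gen: a read changed (lexer.gen 5->8; audit.gen -13->-10) — executes, giving -2.
  export.gen: a read changed (audit.gen -13->-10; alpha.gen -8->-2) — executes, giving -8.
  bundle.gen: a read changed (export.gen -5->-8) — executes, giving 8.
  west.gen: a read changed (alpha.gen -8->-2; audit.gen -13->-10) — executes, giving 20.
  config.gen: a read changed (west.gen 104->20; bundle.gen 5->8) — executes, giving 12.
  sync.gen: a read changed (config.gen 99->12; alpha.gen -8->-2) — executes, giving -2.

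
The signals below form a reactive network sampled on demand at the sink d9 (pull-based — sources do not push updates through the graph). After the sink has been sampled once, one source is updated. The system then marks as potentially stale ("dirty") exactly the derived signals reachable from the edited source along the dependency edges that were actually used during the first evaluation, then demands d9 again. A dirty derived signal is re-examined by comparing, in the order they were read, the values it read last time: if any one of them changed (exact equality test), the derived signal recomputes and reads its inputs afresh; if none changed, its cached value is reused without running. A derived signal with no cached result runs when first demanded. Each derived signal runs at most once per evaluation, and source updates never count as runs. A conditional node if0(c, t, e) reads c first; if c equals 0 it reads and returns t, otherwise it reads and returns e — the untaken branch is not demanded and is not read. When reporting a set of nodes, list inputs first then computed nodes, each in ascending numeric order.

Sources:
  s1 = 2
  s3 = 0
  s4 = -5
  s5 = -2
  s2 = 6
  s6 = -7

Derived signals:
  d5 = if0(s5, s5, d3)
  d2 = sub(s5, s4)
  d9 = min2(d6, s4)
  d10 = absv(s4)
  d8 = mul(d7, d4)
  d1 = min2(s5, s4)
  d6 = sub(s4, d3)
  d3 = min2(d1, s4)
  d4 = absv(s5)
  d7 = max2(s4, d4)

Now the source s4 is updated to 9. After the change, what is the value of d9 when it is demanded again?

d9 now evaluates to 9.

Initial pass — values computed on the first demand:
  d1 = min2(-2, -5) = -5
  d3 = min2(-5, -5) = -5
  d6 = sub(-5, -5) = 0
  d9 = min2(0, -5) = -5

Second demand — change propagation:
  d1: re-runs because s4 -5->9; new result -2.
  d3: re-runs because d1 -5->-2; s4 -5->9; new result -2.
  d6: re-runs because s4 -5->9; d3 -5->-2; new result 11.
  d9: re-runs because d6 0->11; s4 -5->9; new result 9.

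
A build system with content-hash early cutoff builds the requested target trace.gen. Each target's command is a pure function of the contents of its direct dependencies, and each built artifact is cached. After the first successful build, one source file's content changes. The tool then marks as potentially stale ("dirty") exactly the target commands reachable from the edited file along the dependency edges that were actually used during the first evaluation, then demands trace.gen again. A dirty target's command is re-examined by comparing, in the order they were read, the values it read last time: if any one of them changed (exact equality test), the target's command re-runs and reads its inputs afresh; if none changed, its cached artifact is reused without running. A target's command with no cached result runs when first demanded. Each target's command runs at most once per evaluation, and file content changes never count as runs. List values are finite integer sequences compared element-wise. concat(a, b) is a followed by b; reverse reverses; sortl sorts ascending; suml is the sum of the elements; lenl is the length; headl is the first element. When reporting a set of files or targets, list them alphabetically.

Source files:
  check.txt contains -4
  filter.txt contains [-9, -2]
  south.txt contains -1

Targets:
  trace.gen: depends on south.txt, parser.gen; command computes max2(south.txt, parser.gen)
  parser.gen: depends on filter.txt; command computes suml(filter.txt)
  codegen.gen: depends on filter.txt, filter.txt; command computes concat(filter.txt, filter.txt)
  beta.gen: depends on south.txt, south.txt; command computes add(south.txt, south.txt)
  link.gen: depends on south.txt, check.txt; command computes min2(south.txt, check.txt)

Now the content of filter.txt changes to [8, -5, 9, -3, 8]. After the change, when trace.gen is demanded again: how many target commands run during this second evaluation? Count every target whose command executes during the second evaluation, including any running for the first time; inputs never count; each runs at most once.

Target commands that run: parser.gen, trace.gen — 2 in total.

First evaluation (everything demanded from the output):
  parser.gen = suml([-9, -2]) = -11
  trace.gen = max2(-1, -11) = -1

Propagation after the edit:
  parser.gen: runs — filter.txt [-9, -2]->[8, -5, 9, -3, 8]; result 17.
  trace.gen: runs — parser.gen -11->17; result 17.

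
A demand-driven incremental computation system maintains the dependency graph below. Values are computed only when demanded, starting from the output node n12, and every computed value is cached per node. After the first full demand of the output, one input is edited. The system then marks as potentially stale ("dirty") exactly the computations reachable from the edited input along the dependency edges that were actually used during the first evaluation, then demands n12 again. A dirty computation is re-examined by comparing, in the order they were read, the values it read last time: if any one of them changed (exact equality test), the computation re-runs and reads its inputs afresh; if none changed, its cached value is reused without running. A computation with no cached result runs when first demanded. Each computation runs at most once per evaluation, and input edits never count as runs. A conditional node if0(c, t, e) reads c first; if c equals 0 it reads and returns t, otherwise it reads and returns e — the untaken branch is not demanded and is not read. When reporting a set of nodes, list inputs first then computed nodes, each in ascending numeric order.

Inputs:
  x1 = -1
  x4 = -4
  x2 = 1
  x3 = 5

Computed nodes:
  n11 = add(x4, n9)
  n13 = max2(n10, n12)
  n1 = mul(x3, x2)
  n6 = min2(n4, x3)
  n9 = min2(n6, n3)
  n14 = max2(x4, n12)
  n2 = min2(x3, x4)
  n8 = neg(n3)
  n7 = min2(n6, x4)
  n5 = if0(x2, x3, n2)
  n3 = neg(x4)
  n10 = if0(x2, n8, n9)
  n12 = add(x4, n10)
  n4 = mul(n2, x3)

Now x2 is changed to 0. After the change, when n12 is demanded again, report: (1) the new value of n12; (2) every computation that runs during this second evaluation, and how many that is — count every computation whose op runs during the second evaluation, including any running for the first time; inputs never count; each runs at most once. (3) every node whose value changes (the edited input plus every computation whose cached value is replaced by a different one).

New value of n12: -8.
Computations that run: n8, n10, n12 — 3 in total.
Values that change: x2, n10, n12.
Key observation: a condition flipped, so demand reaches new nodes — n8 runs for the first time.

First evaluation (everything demanded from the output):
  n2 = min2(5, -4) = -4
  n3 = neg(-4) = 4
  n4 = mul(-4, 5) = -20
  n6 = min2(-20, 5) = -20
  n9 = min2(-20, 4) = -20
  n10 = if0(x2=1 -> else branch n9) = -20
  n12 = add(-4, -20) = -24

Propagation after the edit:
  n8: demanded for the first time — runs, produces -4.
  n10: runs — x2 1->0; result -4.
  n12: runs — n10 -20->-4; result -8.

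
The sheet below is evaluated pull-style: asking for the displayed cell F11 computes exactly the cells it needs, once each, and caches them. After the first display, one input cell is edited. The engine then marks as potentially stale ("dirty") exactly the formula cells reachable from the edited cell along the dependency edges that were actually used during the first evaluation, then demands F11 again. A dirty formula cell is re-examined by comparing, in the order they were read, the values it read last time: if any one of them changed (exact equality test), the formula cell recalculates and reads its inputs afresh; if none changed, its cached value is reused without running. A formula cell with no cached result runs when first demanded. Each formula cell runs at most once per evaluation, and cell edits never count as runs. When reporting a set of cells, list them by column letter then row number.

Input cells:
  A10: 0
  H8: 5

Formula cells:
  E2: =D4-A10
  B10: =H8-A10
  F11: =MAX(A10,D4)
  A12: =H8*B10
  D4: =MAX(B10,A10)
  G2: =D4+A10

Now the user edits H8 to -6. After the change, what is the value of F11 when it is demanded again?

First demand of the output computes:
  B10 = 5 - 0 = 5
  D4 = MAX(5, 0) = 5
  F11 = MAX(0, 5) = 5

After the edit, cleaning proceeds:
  B10: a read changed (H8 5->-6) — executes, giving -6.
  D4: a read changed (B10 5->-6) — executes, giving 0.
  F11: a read changed (D4 5->0) — executes, giving 0.

Demanding F11 again yields 0.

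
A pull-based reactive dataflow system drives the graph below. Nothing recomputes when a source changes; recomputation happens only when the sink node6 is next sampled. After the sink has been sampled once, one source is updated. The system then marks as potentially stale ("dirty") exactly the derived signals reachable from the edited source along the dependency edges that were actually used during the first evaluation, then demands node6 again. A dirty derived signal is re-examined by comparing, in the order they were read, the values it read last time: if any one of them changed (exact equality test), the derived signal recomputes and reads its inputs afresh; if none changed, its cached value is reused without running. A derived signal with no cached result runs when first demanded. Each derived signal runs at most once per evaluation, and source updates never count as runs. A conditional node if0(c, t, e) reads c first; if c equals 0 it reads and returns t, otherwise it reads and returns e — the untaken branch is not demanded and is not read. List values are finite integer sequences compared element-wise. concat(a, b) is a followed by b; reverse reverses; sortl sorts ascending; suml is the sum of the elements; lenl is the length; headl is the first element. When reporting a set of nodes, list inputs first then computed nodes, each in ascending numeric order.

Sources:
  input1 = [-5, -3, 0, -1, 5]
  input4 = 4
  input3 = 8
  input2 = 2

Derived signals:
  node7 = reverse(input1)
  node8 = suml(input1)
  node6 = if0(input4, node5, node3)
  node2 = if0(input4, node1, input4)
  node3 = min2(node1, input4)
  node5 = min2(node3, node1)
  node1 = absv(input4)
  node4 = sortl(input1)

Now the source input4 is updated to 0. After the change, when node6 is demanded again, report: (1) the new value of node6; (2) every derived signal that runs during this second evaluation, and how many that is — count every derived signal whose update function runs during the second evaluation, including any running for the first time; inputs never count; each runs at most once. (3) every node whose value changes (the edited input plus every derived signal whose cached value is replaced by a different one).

First evaluation (everything demanded from the output):
  node1 = absv(4) = 4
  node3 = min2(4, 4) = 4
  node6 = if0(input4=4 -> else branch node3) = 4

Propagation after the edit:
  node1: runs — input4 4->0; result 0.
  node3: runs — node1 4->0; input4 4->0; result 0.
  node5: demanded for the first time — runs, produces 0.
  node6: runs — input4 4->0; node3 4->0; result 0.

Key observation: a condition flipped, so demand reaches new nodes — node5 runs for the first time.

New value of node6: 0.
Derived signals that run: node1, node3, node5, node6 — 4 in total.
Values that change: input4, node1, node3, node6.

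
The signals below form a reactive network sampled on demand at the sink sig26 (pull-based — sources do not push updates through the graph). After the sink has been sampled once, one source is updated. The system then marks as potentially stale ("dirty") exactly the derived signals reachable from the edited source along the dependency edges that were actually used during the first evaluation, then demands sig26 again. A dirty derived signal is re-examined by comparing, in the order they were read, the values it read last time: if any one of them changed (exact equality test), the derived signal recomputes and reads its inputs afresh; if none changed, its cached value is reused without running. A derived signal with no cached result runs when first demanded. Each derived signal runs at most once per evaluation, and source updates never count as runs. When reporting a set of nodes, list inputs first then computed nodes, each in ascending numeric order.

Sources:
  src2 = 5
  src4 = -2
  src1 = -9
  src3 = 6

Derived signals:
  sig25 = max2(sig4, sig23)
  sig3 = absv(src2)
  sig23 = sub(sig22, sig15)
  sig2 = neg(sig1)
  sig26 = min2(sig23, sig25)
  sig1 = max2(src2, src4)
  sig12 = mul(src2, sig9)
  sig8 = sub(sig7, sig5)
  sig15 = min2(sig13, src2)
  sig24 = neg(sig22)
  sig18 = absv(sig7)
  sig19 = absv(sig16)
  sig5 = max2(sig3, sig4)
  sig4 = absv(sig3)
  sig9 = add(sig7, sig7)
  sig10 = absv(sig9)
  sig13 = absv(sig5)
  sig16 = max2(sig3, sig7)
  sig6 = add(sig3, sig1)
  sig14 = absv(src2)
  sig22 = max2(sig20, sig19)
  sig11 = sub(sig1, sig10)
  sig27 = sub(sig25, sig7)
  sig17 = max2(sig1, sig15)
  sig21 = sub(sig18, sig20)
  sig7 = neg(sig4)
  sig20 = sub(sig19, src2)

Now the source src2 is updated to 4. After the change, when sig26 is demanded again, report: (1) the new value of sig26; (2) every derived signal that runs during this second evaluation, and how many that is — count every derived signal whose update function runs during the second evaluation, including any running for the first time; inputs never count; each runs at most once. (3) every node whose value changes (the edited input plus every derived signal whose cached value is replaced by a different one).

Initial pass — values computed on the first demand:
  sig3 = absv(5) = 5
  sig4 = absv(5) = 5
  sig5 = max2(5, 5) = 5
  sig7 = neg(5) = -5
  sig13 = absv(5) = 5
  sig15 = min2(5, 5) = 5
  sig16 = max2(5, -5) = 5
  sig19 = absv(5) = 5
  sig20 = sub(5, 5) = 0
  sig22 = max2(0, 5) = 5
  sig23 = sub(5, 5) = 0
  sig25 = max2(5, 0) = 5
  sig26 = min2(0, 5) = 0

Second demand — change propagation:
  sig3: re-runs because src2 5->4; new result 4.
  sig4: re-runs because sig3 5->4; new result 4.
  sig5: re-runs because sig3 5->4; sig4 5->4; new result 4.
  sig7: re-runs because sig4 5->4; new result -4.
  sig13: re-runs because sig5 5->4; new result 4.
  sig15: re-runs because sig13 5->4; src2 5->4; new result 4.
  sig16: re-runs because sig3 5->4; sig7 -5->-4; new result 4.
  sig19: re-runs because sig16 5->4; new result 4.
  sig20: re-runs because sig19 5->4; src2 5->4; new result 0 (unchanged).
  sig22: re-runs because sig19 5->4; new result 4.
  sig23: re-runs because sig22 5->4; sig15 5->4; new result 0 (unchanged).
  sig25: re-runs because sig4 5->4; new result 4.
  sig26: re-runs because sig25 5->4; new result 0 (unchanged).

sig26 now evaluates to 0.
Run set: sig3, sig4, sig5, sig7, sig13, sig15, sig16, sig19, sig20, sig22, sig23, sig25, sig26 (13 run).
Changed values: src2, sig3, sig4, sig5, sig7, sig13, sig15, sig16, sig19, sig22, sig25.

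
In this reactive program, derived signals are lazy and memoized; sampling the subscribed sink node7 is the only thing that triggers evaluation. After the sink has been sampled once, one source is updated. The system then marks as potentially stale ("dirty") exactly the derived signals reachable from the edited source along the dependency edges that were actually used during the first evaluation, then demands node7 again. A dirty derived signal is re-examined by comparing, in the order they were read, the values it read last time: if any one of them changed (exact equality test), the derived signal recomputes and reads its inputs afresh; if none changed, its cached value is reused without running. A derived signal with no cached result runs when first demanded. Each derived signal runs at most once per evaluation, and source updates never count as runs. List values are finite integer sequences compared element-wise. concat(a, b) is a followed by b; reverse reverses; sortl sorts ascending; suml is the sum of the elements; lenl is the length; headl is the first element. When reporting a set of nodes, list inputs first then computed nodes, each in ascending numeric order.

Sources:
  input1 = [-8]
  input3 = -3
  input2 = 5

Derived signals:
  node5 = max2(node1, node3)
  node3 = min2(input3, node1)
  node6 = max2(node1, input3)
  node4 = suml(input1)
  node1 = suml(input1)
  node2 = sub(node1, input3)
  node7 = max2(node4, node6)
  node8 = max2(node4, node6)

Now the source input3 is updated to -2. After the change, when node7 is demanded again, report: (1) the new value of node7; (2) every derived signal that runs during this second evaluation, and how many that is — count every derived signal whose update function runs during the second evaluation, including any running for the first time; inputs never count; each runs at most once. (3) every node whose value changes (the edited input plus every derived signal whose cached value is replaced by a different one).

First demand of the output computes:
  node1 = suml([-8]) = -8
  node4 = suml([-8]) = -8
  node6 = max2(-8, -3) = -3
  node7 = max2(-8, -3) = -3

After the edit, cleaning proceeds:
  node6: a read changed (input3 -3->-2) — executes, giving -2.
  node7: a read changed (node6 -3->-2) — executes, giving -2.

Demanding node7 again yields -2.
2 derived signals run: node6, node7.
The nodes whose values change: input3, node6, node7.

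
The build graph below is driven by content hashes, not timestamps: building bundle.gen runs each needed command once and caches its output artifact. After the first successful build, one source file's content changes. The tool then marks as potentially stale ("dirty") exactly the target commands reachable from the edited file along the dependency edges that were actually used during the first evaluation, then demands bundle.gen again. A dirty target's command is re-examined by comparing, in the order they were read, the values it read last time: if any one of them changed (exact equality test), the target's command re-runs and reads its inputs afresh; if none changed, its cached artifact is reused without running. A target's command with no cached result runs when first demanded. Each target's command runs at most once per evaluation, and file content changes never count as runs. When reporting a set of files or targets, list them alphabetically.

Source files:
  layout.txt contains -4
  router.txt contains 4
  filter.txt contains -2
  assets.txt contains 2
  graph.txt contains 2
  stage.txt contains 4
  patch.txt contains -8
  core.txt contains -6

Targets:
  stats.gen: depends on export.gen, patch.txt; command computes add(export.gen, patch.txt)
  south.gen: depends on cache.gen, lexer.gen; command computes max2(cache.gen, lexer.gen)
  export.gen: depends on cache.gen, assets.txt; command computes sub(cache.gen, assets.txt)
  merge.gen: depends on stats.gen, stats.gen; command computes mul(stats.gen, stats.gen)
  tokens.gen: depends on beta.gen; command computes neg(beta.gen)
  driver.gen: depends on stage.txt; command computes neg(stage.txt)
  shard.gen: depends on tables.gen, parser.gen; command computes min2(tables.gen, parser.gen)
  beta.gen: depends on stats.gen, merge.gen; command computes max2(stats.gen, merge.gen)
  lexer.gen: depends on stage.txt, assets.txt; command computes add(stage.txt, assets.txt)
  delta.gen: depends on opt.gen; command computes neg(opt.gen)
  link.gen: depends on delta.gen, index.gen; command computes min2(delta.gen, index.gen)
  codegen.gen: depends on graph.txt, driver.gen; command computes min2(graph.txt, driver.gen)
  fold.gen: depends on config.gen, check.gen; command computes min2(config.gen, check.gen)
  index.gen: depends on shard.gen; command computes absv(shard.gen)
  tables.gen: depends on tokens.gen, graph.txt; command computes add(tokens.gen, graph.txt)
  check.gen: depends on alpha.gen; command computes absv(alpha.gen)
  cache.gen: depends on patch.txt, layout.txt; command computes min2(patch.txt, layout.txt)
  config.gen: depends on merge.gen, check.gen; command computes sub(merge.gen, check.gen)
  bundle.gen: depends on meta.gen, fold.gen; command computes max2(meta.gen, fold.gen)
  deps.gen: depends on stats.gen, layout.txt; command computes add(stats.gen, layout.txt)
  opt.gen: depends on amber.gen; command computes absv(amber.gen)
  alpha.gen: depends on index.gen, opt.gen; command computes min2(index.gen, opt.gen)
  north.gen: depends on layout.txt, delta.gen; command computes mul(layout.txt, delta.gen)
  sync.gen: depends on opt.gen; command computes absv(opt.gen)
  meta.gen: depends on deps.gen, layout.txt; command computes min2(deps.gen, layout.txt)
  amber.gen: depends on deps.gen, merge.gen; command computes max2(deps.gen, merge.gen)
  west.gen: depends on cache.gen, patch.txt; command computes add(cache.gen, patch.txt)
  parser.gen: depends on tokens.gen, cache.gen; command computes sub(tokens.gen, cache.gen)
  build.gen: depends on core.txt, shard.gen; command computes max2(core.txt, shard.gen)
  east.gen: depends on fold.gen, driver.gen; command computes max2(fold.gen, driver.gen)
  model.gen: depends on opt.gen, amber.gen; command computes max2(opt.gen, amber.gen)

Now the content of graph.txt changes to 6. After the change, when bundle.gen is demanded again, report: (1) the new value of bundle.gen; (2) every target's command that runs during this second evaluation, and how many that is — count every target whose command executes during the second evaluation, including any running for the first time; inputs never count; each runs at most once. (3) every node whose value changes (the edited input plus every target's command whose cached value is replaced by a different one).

bundle.gen now evaluates to 6.
Run set: alpha.gen, bundle.gen, check.gen, config.gen, fold.gen, index.gen, shard.gen, tables.gen (8 run).
Changed values: alpha.gen, bundle.gen, check.gen, config.gen, fold.gen, graph.txt, index.gen, shard.gen, tables.gen.

Initial pass — values computed on the first demand:
  cache.gen = min2(-8, -4) = -8
  export.gen = sub(-8, 2) = -10
  stats.gen = add(-10, -8) = -18
  deps.gen = add(-18, -4) = -22
  merge.gen = mul(-18, -18) = 324
  amber.gen = max2(-22, 324) = 324
  beta.gen = max2(-18, 324) = 324
  meta.gen = min2(-22, -4) = -22
  opt.gen = absv(324) = 324
  tokens.gen = neg(324) = -324
  parser.gen = sub(-324, -8) = -316
  tables.gen = add(-324, 2) = -322
  shard.gen = min2(-322, -316) = -322
  index.gen = absv(-322) = 322
  alpha.gen = min2(322, 324) = 322
  check.gen = absv(322) = 322
  config.gen = sub(324, 322) = 2
  fold.gen = min2(2, 322) = 2
  bundle.gen = max2(-22, 2) = 2

Second demand — change propagation:
  tables.gen: re-runs because graph.txt 2->6; new result -318.
  shard.gen: re-runs because tables.gen -322->-318; new result -318.
  index.gen: re-runs because shard.gen -322->-318; new result 318.
  alpha.gen: re-runs because index.gen 322->318; new result 318.
  check.gen: re-runs because alpha.gen 322->318; new result 318.
  config.gen: re-runs because check.gen 322->318; new result 6.
  fold.gen: re-runs because config.gen 2->6; check.gen 322->318; new result 6.
  bundle.gen: re-runs because fold.gen 2->6; new result 6.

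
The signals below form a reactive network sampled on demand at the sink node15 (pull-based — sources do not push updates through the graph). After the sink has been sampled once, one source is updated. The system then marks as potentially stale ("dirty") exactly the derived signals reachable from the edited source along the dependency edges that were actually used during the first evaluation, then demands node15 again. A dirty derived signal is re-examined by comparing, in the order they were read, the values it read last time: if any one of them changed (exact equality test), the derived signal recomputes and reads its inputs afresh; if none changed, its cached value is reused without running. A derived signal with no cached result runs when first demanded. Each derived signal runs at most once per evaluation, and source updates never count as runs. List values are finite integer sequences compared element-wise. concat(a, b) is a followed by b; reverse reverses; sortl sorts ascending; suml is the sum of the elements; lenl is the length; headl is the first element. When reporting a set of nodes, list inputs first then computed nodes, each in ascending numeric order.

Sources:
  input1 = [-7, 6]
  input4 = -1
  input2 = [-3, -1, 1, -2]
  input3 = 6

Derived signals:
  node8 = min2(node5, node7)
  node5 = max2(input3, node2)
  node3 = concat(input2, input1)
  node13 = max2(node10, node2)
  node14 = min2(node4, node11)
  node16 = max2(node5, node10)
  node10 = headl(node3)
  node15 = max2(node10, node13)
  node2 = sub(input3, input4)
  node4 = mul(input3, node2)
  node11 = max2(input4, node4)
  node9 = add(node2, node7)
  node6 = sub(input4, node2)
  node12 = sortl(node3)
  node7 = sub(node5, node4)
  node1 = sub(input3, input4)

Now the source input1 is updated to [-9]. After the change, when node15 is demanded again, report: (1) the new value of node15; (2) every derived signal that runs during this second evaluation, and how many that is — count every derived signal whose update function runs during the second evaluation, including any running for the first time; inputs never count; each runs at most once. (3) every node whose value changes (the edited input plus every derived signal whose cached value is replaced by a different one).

node15 now evaluates to 7.
Run set: node3, node10 (2 run).
Changed values: input1, node3.
The important point: node10 recomputes to an identical value, and the output ends up unchanged.

Initial pass — values computed on the first demand:
  node2 = sub(6, -1) = 7
  node3 = concat([-3, -1, 1, -2], [-7, 6]) = [-3, -1, 1, -2, -7, 6]
  node10 = headl([-3, -1, 1, -2, -7, 6]) = -3
  node13 = max2(-3, 7) = 7
  node15 = max2(-3, 7) = 7

Second demand — change propagation:
  node3: re-runs because input1 [-7, 6]->[-9]; new result [-3, -1, 1, -2, -9].
  node10: re-runs because node3 [-3, -1, 1, -2, -7, 6]->[-3, -1, 1, -2, -9]; new result -3 (unchanged).
  node13: re-examined; everything it read last time is the same (node10 unchanged, node2 unchanged) — cache 7 kept, no run.
  node15: re-examined; everything it read last time is the same (node10 unchanged, node13 unchanged) — cache 7 kept, no run.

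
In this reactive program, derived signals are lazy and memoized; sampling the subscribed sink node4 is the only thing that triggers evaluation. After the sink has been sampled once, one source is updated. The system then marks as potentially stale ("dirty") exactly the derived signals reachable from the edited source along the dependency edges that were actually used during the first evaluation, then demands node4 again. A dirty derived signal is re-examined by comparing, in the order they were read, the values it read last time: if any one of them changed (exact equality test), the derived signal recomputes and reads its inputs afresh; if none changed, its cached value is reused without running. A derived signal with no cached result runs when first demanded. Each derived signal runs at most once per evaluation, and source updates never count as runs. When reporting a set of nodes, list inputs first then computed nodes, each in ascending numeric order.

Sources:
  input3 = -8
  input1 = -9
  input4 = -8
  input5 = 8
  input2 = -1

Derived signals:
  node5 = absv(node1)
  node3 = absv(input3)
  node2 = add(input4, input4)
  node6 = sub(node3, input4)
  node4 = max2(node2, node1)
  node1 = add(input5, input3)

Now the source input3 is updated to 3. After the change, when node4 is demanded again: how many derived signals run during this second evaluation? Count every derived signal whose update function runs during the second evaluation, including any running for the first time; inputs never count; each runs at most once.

2 derived signals run: node1, node4.

First demand of the output computes:
  node1 = add(8, -8) = 0
  node2 = add(-8, -8) = -16
  node4 = max2(-16, 0) = 0

After the edit, cleaning proceeds:
  node1: a read changed (input3 -8->3) — executes, giving 11.
  node4: a read changed (node1 0->11) — executes, giving 11.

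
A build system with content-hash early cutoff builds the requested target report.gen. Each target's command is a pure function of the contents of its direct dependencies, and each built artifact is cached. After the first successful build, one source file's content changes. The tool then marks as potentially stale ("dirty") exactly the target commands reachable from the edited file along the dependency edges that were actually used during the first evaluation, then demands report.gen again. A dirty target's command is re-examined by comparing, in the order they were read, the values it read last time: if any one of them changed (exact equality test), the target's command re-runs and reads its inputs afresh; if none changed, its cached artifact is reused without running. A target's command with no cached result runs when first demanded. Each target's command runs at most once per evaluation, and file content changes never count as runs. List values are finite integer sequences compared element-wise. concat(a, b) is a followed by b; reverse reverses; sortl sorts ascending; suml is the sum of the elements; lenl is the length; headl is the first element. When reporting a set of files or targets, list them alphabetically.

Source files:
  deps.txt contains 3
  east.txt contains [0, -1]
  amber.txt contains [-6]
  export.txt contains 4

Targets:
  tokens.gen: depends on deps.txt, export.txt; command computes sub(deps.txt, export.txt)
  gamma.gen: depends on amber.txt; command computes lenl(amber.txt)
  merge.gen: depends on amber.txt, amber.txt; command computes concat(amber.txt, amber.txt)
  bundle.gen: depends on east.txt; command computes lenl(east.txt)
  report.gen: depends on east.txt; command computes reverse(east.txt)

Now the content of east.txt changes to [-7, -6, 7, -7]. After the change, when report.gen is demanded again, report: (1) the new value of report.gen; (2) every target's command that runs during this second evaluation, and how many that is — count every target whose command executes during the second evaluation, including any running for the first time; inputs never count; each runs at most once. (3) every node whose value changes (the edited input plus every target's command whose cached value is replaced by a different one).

First evaluation (everything demanded from the output):
  report.gen = reverse([0, -1]) = [-1, 0]

Propagation after the edit:
  report.gen: runs — east.txt [0, -1]->[-7, -6, 7, -7]; result [-7, 7, -6, -7].

New value of report.gen: [-7, 7, -6, -7].
Target commands that run: report.gen — 1 in total.
Values that change: east.txt, report.gen.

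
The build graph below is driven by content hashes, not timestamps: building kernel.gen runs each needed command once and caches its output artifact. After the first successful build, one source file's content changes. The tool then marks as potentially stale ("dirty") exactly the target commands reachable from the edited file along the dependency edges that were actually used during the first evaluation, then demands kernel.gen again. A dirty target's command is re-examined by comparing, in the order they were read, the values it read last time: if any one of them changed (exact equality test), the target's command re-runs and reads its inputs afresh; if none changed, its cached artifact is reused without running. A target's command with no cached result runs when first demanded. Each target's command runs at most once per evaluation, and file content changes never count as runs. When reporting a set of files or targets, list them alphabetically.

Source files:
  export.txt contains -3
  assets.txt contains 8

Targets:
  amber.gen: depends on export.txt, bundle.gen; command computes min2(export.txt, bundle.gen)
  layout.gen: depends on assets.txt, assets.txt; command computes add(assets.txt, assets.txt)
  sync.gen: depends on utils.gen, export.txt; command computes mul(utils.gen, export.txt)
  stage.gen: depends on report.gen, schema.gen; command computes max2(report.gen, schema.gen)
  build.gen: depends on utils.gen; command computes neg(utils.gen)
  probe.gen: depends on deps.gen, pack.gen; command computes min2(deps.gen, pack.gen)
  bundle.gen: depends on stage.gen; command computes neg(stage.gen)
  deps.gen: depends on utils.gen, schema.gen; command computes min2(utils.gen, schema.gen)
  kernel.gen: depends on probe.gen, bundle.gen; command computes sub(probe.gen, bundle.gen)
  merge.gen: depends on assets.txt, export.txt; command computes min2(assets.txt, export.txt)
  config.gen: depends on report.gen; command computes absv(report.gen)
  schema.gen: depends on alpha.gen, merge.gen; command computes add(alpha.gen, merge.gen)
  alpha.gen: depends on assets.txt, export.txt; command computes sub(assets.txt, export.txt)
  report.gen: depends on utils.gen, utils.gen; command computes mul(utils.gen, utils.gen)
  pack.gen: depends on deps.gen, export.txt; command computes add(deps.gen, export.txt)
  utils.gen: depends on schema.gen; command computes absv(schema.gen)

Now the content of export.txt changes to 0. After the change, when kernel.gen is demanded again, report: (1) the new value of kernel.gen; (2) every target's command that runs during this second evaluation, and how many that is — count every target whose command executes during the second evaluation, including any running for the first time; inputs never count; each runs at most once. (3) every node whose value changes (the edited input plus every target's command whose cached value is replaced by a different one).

kernel.gen now evaluates to 72.
Run set: alpha.gen, kernel.gen, merge.gen, pack.gen, probe.gen, schema.gen (6 run).
Changed values: alpha.gen, export.txt, kernel.gen, merge.gen, pack.gen, probe.gen.
The important point: at utils.gen every value read last time is unchanged, so the dirty flag clears without a run.

Initial pass — values computed on the first demand:
  alpha.gen = sub(8, -3) = 11
  merge.gen = min2(8, -3) = -3
  schema.gen = add(11, -3) = 8
  utils.gen = absv(8) = 8
  deps.gen = min2(8, 8) = 8
  pack.gen = add(8, -3) = 5
  probe.gen = min2(8, 5) = 5
  report.gen = mul(8, 8) = 64
  stage.gen = max2(64, 8) = 64
  bundle.gen = neg(64) = -64
  kernel.gen = sub(5, -64) = 69

Second demand — change propagation:
  alpha.gen: re-runs because export.txt -3->0; new result 8.
  merge.gen: re-runs because export.txt -3->0; new result 0.
  schema.gen: re-runs because alpha.gen 11->8; merge.gen -3->0; new result 8 (unchanged).
  utils.gen: re-examined; everything it read last time is the same (schema.gen unchanged) — cache 8 kept, no run.
  deps.gen: re-examined; everything it read last time is the same (utils.gen unchanged, schema.gen unchanged) — cache 8 kept, no run.
  pack.gen: re-runs because export.txt -3->0; new result 8.
  probe.gen: re-runs because pack.gen 5->8; new result 8.
  report.gen: re-examined; everything it read last time is the same (utils.gen unchanged, utils.gen unchanged) — cache 64 kept, no run.
  stage.gen: re-examined; everything it read last time is the same (report.gen unchanged, schema.gen unchanged) — cache 64 kept, no run.
  bundle.gen: re-examined; everything it read last time is the same (stage.gen unchanged) — cache -64 kept, no run.
  kernel.gen: re-runs because probe.gen 5->8; new result 72.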